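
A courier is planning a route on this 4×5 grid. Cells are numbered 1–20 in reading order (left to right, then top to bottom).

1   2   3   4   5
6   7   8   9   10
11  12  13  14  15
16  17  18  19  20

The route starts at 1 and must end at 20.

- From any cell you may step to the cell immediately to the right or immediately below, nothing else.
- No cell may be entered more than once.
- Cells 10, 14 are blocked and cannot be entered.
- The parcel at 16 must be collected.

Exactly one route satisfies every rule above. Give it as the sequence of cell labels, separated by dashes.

1 - 6 - 11 - 16 - 17 - 18 - 19 - 20

Moves only go right or down, so the column and row indices never decrease.
Route from 1: 3× down (reaching 16), 4× right (reaching 20) — 7 moves in all.
Check: all required cells visited.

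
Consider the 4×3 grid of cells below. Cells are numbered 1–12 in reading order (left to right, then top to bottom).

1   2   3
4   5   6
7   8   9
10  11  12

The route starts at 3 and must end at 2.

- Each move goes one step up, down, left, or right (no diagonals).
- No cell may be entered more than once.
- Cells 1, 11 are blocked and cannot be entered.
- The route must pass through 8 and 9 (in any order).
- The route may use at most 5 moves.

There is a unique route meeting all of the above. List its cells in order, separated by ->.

The budget equals the shortest possible length, so every move has to be on a shortest route through the required cells.
Route from 3: down 2 to 9, left 1 to 8, up 2 to 2 — 5 moves in all.
Check: all required cells visited; 5 ≤ 5 moves.

3 -> 6 -> 9 -> 8 -> 5 -> 2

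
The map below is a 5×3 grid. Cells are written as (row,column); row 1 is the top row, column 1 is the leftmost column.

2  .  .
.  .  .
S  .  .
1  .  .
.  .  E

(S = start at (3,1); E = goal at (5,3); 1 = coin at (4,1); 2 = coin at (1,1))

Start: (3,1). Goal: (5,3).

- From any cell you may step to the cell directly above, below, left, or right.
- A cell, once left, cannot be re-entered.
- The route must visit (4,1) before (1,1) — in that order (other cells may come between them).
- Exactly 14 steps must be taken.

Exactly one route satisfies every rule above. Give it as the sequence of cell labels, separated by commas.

(3,1), (4,1), (5,1), (5,2), (4,2), (3,2), (2,2), (2,1), (1,1), (1,2), (1,3), (2,3), (3,3), (4,3), (5,3)

The waypoints must appear in the order (4,1), (1,1), with no cell reused.
Route from (3,1): 2× down (reaching (5,1)), right to (5,2), 3× up (reaching (2,2)), left to (2,1), up to (1,1), 2× right (reaching (1,3)), 4× down (reaching (5,3)) — 14 moves in all.
Check: order respected (1 at step 1, 2 at step 8); 14 moves as required.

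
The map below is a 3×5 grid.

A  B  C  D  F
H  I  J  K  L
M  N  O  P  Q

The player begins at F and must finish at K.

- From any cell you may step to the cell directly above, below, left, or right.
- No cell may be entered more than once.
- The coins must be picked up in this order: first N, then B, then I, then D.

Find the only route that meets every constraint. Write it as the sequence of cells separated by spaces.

The waypoints must appear in the order N, B, I, D, with no cell reused.
Route from F: down 2 to Q, left 4 to M, up 2 to A, right 1 to B, down 1 to I, right 1 to J, up 1 to C, right 1 to D, down 1 to K — 14 moves in all.
Check: order respected (N at step 5, B at step 9, I at step 10, D at step 13).

F L Q P O N M H A B I J C D K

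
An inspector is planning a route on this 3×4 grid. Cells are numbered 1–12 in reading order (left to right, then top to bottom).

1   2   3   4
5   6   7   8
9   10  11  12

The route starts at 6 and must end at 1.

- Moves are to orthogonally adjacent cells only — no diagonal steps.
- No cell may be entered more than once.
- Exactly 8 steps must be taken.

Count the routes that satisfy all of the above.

Need simple routes of exactly 8 moves from 6 to 1 (Manhattan distance 2, so 3 moves are spent on a detour and 3 undoing it).
Enumerating: 6 2 3 7 11 10 9 5 1 | 6 10 11 7 8 4 3 2 1 | 6 10 11 12 8 4 3 2 1 | 6 10 11 12 8 7 3 2 1 | 6 5 9 10 11 7 3 2 1 | 6 7 11 12 8 4 3 2 1 | 6 7 8 12 11 10 9 5 1.
That gives 7 routes.

7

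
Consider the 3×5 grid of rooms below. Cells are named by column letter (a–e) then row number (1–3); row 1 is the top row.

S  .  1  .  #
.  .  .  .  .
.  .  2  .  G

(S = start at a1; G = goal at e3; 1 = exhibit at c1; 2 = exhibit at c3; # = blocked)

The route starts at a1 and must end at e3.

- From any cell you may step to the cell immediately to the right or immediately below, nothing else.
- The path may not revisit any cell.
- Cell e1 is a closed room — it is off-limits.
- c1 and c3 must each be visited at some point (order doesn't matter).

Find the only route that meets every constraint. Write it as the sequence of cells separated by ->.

a1 -> b1 -> c1 -> c2 -> c3 -> d3 -> e3

Moves only go right or down, so the column and row indices never decrease.
Route from a1: right 2 to c1, down 2 to c3, right 2 to e3 — 6 moves in all.
Check: all required cells visited.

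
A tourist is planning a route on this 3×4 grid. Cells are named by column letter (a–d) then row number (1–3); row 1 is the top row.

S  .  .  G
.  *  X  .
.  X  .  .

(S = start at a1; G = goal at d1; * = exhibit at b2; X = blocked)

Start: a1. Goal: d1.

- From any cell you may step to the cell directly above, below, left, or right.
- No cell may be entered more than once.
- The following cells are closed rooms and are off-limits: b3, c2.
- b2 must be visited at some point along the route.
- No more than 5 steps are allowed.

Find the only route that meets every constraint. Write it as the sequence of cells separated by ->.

Any route must reach b2 and still end at d1 within 5 moves, so the order of the required stops is forced.
Route from a1: down 1 to a2, right 1 to b2, up 1 to b1, right 2 to d1 — 5 moves in all.
Check: all required cells visited; 5 ≤ 5 moves.

a1 -> a2 -> b2 -> b1 -> c1 -> d1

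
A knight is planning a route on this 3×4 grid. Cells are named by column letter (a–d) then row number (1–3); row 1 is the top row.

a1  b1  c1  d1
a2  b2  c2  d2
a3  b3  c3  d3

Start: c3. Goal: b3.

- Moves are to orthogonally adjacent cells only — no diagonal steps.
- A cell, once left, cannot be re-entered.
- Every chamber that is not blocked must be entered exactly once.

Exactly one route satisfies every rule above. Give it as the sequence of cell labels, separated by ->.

Need to visit all 12 open cells exactly once, starting at c3 and ending at b3.
Cell d3 has only two open neighbours (d2 and c3), so the path must pass straight through it: one of those is the cell it's entered from and the other is where it exits.
Route from c3: right to d3, 2× up (reaching d1), left to c1, down to c2, left to b2, up to b1, left to a1, 2× down (reaching a3), right to b3 — 11 moves in all.
Check: all 12 open cells covered.

c3 -> d3 -> d2 -> d1 -> c1 -> c2 -> b2 -> b1 -> a1 -> a2 -> a3 -> b3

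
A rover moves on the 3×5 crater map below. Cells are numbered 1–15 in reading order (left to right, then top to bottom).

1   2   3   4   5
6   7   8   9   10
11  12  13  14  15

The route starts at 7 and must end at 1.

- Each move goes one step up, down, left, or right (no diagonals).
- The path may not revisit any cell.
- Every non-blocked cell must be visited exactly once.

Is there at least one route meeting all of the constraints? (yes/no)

One route that works: 7 → 2 → 3 → 8 → 9 → 4 → 5 → 10 → 15 → 14 → 13 → 12 → 11 → 6 → 1.

yes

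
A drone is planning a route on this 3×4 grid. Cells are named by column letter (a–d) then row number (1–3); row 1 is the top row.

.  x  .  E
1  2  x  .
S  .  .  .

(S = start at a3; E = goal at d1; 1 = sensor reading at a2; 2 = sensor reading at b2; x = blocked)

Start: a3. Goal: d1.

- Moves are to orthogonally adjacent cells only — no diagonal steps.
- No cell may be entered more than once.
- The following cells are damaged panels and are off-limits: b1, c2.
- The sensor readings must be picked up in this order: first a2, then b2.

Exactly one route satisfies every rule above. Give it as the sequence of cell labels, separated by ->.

The waypoints must appear in the order a2, b2, with no cell reused.
Route from a3: up to a2, right to b2, down to b3, 2× right (reaching d3), 2× up (reaching d1) — 7 moves in all.
Check: order respected (1 at step 1, 2 at step 2).

a3 -> a2 -> b2 -> b3 -> c3 -> d3 -> d2 -> d1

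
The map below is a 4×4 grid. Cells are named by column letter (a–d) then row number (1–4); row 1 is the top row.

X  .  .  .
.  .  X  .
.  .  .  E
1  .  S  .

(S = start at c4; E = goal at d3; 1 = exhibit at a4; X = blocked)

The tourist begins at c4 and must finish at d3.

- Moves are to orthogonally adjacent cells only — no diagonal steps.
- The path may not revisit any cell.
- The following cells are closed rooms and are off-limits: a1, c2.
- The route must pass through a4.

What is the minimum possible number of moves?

6

Any route passes through a4 somewhere between c4 and d3. Summing Manhattan distances along the two legs (c4 → a4 → d3) gives a lower bound of 2 + 4 = 6 moves.
A route of 6 moves achieves this: c4 → b4 → a4 → a3 → b3 → c3 → d3.
Since 6 matches the lower bound, it is optimal.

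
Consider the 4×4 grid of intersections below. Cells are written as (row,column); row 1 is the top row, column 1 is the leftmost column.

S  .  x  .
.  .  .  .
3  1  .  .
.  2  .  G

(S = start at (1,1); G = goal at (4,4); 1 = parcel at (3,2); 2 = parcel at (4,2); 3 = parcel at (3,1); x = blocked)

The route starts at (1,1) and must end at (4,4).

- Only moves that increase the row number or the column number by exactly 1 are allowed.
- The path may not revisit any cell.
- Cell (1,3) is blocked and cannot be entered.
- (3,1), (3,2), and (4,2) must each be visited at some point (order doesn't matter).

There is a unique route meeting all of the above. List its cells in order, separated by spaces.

(1,1) (2,1) (3,1) (3,2) (4,2) (4,3) (4,4)

Moves only go right or down, so the column and row indices never decrease.
Route from (1,1): 2× down (reaching (3,1)), right to (3,2), down to (4,2), 2× right (reaching (4,4)) — 6 moves in all.
Check: all required cells visited.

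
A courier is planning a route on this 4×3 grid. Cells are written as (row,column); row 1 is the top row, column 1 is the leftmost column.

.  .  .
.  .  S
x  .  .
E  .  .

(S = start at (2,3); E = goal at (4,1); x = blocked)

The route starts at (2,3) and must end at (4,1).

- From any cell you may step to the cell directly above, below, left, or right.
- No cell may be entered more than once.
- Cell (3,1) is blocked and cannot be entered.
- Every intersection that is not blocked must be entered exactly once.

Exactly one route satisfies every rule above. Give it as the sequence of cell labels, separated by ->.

Need to visit all 11 open cells exactly once, starting at (2,3) and ending at (4,1).
Cell (1,3) has only two open neighbours ((2,3) and (1,2)), so the path must pass straight through it: one of those is the cell it's entered from and the other is where it exits.
Route from (2,3): up to (1,3), 2× left (reaching (1,1)), down to (2,1), right to (2,2), down to (3,2), right to (3,3), down to (4,3), 2× left (reaching (4,1)) — 10 moves in all.
Check: all 11 open cells covered.

(2,3) -> (1,3) -> (1,2) -> (1,1) -> (2,1) -> (2,2) -> (3,2) -> (3,3) -> (4,3) -> (4,2) -> (4,1)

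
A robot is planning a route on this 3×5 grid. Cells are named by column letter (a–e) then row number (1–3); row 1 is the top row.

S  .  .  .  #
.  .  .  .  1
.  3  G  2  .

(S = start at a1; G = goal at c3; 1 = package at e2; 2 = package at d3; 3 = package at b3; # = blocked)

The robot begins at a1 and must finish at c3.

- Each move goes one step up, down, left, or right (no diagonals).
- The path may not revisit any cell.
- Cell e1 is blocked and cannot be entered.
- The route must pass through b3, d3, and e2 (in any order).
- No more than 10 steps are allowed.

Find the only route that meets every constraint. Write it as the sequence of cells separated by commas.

a1, a2, a3, b3, b2, c2, d2, e2, e3, d3, c3

The 10-move cap with required stops at b3, d3, e2 leaves no slack for detours.
Route from a1: 2× down (reaching a3), right to b3, up to b2, 3× right (reaching e2), down to e3, 2× left (reaching c3) — 10 moves in all.
Check: all required cells visited; 10 ≤ 10 moves.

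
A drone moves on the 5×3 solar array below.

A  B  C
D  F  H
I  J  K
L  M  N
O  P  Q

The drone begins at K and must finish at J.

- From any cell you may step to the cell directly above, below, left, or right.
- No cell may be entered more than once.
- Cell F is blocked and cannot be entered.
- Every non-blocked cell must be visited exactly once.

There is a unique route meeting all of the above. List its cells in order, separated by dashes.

K - H - C - B - A - D - I - L - O - P - Q - N - M - J

Need to visit all 14 open cells exactly once, starting at K and ending at J.
Route from K: up 2 to C, left 2 to A, down 4 to O, right 2 to Q, up 1 to N, left 1 to M, up 1 to J — 13 moves in all.
Check: all 14 open cells covered.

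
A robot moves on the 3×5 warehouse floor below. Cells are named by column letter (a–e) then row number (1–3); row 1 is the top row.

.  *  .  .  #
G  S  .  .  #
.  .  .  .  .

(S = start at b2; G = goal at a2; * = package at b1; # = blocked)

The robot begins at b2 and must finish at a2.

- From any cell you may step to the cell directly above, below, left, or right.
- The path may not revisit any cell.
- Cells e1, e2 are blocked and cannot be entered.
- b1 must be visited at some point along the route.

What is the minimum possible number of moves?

Any route passes through b1 somewhere between b2 and a2. Summing Manhattan distances along the two legs (b2 → b1 → a2) gives a lower bound of 1 + 2 = 3 moves.
A route of 3 moves achieves this: b2 → b1 → a1 → a2.
Since 3 matches the lower bound, it is optimal.

3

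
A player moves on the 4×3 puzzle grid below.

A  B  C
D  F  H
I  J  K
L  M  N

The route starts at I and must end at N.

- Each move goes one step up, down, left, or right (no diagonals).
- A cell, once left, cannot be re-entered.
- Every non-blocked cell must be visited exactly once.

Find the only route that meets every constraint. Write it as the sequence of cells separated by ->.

Need to visit all 12 open cells exactly once, starting at I and ending at N.
Route from I: down to L, right to M, 2× up (reaching F), left to D, up to A, 2× right (reaching C), 3× down (reaching N) — 11 moves in all.
Check: all 12 open cells covered.

I -> L -> M -> J -> F -> D -> A -> B -> C -> H -> K -> N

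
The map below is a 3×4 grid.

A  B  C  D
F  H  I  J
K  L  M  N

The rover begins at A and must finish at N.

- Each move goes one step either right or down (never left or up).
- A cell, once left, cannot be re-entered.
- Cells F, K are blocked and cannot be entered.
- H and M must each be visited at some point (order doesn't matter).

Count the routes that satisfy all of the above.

A right/down-only route from A to N makes exactly 2 down-moves and 3 right-moves in some order.
With no other constraints that would be C(5,2) = 10 routes.
A monotone route can only reach the required cells in the order H, M, so split there and multiply the segment counts (each segment already excludes blocked cells): A→H: 1; H→M: 2; M→N: 1; product = 2.
That gives 2 routes.

2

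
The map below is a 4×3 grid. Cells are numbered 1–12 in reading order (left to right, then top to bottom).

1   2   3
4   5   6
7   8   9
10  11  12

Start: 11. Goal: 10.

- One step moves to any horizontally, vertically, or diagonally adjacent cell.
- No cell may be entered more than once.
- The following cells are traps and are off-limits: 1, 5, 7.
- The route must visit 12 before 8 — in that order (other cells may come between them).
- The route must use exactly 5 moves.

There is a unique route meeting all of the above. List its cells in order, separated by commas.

The waypoints must appear in the order 12, 8, with no cell reused.
Route from 11: right to 12, 2× up (reaching 6), 2× down-left (reaching 10) — 5 moves in all.
Check: order respected (12 at step 1, 8 at step 4); 5 moves as required.

11, 12, 9, 6, 8, 10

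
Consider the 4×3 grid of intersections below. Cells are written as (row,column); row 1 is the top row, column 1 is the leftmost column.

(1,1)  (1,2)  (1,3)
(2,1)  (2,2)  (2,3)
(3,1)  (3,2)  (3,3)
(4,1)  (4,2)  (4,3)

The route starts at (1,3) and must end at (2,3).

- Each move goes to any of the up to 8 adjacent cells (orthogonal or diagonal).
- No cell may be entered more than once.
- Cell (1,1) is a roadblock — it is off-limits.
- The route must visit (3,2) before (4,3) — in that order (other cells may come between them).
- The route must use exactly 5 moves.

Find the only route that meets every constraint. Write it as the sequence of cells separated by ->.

(1,3) -> (2,2) -> (3,2) -> (4,3) -> (3,3) -> (2,3)

The waypoints must appear in the order (3,2), (4,3), with no cell reused.
Route from (1,3): down-left to (2,2), down to (3,2), down-right to (4,3), 2× up (reaching (2,3)) — 5 moves in all.
Check: order respected ((3,2) at step 2, (4,3) at step 3); 5 moves as required.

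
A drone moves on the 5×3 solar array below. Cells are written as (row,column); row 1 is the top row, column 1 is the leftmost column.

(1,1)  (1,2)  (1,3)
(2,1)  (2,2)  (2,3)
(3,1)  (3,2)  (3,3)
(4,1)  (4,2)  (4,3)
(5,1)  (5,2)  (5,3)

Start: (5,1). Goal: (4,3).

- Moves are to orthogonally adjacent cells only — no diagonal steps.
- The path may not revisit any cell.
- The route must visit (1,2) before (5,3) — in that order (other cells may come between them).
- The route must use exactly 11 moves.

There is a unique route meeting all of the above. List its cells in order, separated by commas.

(5,1), (4,1), (3,1), (2,1), (1,1), (1,2), (2,2), (3,2), (4,2), (5,2), (5,3), (4,3)

The waypoints must appear in the order (1,2), (5,3), with no cell reused.
Route from (5,1): up 4 to (1,1), right 1 to (1,2), down 4 to (5,2), right 1 to (5,3), up 1 to (4,3) — 11 moves in all.
Check: order respected ((1,2) at step 5, (5,3) at step 10); 11 moves as required.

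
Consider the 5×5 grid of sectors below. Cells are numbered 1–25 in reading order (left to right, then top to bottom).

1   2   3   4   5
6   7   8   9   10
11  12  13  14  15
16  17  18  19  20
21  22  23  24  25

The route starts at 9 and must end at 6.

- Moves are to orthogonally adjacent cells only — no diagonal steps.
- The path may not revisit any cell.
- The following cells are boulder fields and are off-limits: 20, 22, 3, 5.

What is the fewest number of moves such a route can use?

The Manhattan distance from 9 to 6 is |2−2| + |4−1| = 3, so at least 3 moves are needed.
A route of 3 moves achieves this: 9 → 8 → 7 → 6.
Since 3 matches the lower bound, it is optimal.

3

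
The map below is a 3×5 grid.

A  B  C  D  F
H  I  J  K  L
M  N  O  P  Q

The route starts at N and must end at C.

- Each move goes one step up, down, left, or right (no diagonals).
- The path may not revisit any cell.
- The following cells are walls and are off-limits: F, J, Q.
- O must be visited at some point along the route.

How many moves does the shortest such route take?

5

Any route passes through O somewhere between N and C. Summing Manhattan distances along the two legs (N → O → C) gives a lower bound of 1 + 2 = 3 moves.
That bound ignores the blocked cells. Measuring each leg by the fewest moves that actually steer around them (N→O: 1; O→C: 4) raises the lower bound to 5.
A route of 5 moves exists: N → O → P → K → D → C.
Since 5 matches that lower bound, it is optimal.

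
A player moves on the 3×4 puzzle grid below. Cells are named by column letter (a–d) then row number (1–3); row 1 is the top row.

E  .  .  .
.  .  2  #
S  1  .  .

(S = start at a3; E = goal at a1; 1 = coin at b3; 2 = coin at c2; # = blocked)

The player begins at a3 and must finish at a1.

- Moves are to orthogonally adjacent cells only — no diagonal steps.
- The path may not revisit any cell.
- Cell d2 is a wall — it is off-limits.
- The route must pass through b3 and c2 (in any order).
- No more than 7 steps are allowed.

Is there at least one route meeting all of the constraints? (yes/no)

One route that works: a3 → b3 → b2 → c2 → c1 → b1 → a1.

yes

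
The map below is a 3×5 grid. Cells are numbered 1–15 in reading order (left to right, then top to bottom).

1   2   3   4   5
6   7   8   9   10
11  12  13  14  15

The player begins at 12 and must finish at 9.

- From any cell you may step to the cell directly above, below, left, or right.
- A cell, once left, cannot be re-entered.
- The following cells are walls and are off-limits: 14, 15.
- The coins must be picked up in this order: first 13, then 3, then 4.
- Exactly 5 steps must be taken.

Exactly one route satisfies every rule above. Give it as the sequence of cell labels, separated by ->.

12 -> 13 -> 8 -> 3 -> 4 -> 9

The waypoints must appear in the order 13, 3, 4, with no cell reused.
Route from 12: right 1 to 13, up 2 to 3, right 1 to 4, down 1 to 9 — 5 moves in all.
Check: order respected (13 at step 1, 3 at step 3, 4 at step 4); 5 moves as required.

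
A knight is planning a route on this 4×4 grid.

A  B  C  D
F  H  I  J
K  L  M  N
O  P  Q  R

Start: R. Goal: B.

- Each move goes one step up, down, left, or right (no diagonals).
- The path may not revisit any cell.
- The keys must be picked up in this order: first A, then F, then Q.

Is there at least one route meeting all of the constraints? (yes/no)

no

Ignoring the required order, 36 revisit-free routes from R to B pass through all of A, F, and Q; the waypoint orders that occur are Q → F → A (36) — never A → F → Q.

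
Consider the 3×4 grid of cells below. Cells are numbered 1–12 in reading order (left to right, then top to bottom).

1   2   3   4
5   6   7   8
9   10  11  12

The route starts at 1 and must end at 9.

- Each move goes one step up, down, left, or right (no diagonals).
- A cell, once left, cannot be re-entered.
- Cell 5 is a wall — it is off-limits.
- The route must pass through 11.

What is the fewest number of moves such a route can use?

6

Any route passes through 11 somewhere between 1 and 9. Summing Manhattan distances along the two legs (1 → 11 → 9) gives a lower bound of 4 + 2 = 6 moves.
A route of 6 moves achieves this: 1 → 2 → 6 → 7 → 11 → 10 → 9.
Since 6 matches the lower bound, it is optimal.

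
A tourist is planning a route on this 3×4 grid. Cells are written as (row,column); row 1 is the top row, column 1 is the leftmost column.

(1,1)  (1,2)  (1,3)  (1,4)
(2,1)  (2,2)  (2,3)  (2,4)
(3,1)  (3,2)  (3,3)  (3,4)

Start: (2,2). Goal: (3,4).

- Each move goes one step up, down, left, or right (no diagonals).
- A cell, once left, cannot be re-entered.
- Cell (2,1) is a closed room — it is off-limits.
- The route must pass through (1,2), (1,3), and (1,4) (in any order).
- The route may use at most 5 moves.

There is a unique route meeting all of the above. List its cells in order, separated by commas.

The 5-move cap with required stops at (1,2), (1,3), (1,4) leaves no slack for detours.
Route from (2,2): up 1 to (1,2), right 2 to (1,4), down 2 to (3,4) — 5 moves in all.
Check: all required cells visited; 5 ≤ 5 moves.

(2,2), (1,2), (1,3), (1,4), (2,4), (3,4)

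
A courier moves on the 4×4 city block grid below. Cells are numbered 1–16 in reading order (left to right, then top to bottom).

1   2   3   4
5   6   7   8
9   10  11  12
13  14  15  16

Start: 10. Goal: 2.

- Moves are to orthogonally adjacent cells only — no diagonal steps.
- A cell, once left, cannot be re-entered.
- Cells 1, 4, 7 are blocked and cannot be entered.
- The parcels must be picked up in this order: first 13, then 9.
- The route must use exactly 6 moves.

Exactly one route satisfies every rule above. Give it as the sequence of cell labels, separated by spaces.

10 14 13 9 5 6 2

The waypoints must appear in the order 13, 9, with no cell reused.
Route from 10: down to 14, left to 13, 2× up (reaching 5), right to 6, up to 2 — 6 moves in all.
Check: order respected (13 at step 2, 9 at step 3); 6 moves as required.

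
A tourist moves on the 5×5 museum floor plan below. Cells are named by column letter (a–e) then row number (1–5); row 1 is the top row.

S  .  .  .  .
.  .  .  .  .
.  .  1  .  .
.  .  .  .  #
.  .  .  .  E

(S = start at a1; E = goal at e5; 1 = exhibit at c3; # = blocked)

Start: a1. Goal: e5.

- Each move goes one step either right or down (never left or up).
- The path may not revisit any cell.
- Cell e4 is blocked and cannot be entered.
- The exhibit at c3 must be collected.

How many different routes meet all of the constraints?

A right/down-only route from a1 to e5 makes exactly 4 down-moves and 4 right-moves in some order.
With no other constraints that would be C(8,4) = 70 routes.
Split at c3 and multiply the segment counts (each segment already excludes blocked cells): a1→c3: 6; c3→e5: 3; product = 18.
That gives 18 routes.

18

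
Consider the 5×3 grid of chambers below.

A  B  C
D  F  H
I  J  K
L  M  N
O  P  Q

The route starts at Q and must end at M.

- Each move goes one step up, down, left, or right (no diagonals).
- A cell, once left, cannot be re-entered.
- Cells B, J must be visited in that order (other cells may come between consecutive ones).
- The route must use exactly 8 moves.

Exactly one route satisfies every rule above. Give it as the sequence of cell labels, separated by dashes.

Q - N - K - H - C - B - F - J - M

The waypoints must appear in the order B, J, with no cell reused.
Route from Q: up 4 to C, left 1 to B, down 3 to M — 8 moves in all.
Check: order respected (B at step 5, J at step 7); 8 moves as required.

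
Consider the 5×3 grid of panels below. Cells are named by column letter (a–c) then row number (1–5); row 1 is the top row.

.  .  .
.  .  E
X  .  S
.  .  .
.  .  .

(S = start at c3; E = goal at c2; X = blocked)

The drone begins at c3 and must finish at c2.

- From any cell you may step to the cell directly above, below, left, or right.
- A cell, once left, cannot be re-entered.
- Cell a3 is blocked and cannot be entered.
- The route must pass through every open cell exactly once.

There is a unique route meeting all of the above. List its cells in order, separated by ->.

c3 -> c4 -> c5 -> b5 -> a5 -> a4 -> b4 -> b3 -> b2 -> a2 -> a1 -> b1 -> c1 -> c2

Need to visit all 14 open cells exactly once, starting at c3 and ending at c2.
Route from c3: down 2 to c5, left 2 to a5, up 1 to a4, right 1 to b4, up 2 to b2, left 1 to a2, up 1 to a1, right 2 to c1, down 1 to c2 — 13 moves in all.
Check: all 14 open cells covered.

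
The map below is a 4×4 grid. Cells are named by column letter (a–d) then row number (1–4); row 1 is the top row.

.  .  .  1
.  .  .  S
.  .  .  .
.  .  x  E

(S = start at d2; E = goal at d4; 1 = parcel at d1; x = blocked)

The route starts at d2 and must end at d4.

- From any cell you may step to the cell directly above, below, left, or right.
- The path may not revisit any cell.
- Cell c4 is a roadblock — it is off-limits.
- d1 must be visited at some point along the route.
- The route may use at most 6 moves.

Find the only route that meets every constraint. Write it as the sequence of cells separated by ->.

d2 -> d1 -> c1 -> c2 -> c3 -> d3 -> d4

Any route must reach d1 and still end at d4 within 6 moves, so the order of the required stops is forced.
Route from d2: up 1 to d1, left 1 to c1, down 2 to c3, right 1 to d3, down 1 to d4 — 6 moves in all.
Check: all required cells visited; 6 ≤ 6 moves.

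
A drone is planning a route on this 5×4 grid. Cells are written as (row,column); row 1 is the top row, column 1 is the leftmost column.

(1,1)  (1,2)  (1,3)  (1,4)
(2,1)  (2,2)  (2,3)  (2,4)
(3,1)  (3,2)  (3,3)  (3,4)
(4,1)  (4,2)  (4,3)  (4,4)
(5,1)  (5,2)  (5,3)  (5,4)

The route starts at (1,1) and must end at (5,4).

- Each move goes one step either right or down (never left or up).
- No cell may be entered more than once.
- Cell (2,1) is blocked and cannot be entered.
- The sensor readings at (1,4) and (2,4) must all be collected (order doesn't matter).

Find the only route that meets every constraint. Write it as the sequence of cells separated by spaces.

Moves only go right or down, so the column and row indices never decrease.
Route from (1,1): 3× right (reaching (1,4)), 4× down (reaching (5,4)) — 7 moves in all.
Check: all required cells visited.

(1,1) (1,2) (1,3) (1,4) (2,4) (3,4) (4,4) (5,4)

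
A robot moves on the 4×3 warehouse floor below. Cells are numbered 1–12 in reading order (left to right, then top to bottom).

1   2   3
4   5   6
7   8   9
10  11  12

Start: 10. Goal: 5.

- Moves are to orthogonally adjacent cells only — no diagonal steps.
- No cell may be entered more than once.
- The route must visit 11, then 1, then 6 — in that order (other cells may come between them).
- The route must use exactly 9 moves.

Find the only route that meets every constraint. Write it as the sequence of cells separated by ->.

The waypoints must appear in the order 11, 1, 6, with no cell reused.
Route from 10: right 1 to 11, up 1 to 8, left 1 to 7, up 2 to 1, right 2 to 3, down 1 to 6, left 1 to 5 — 9 moves in all.
Check: order respected (11 at step 1, 1 at step 5, 6 at step 8); 9 moves as required.

10 -> 11 -> 8 -> 7 -> 4 -> 1 -> 2 -> 3 -> 6 -> 5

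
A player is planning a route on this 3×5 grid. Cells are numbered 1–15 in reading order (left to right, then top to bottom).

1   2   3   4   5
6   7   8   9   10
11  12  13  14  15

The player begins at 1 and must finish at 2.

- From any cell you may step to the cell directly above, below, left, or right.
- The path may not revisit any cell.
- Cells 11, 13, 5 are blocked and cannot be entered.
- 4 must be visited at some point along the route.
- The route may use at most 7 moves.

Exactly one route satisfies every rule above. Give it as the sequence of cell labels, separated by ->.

1 -> 6 -> 7 -> 8 -> 9 -> 4 -> 3 -> 2

The budget equals the shortest possible length, so every move has to be on a shortest route through the required cells.
Route from 1: down to 6, 3× right (reaching 9), up to 4, 2× left (reaching 2) — 7 moves in all.
Check: all required cells visited; 7 ≤ 7 moves.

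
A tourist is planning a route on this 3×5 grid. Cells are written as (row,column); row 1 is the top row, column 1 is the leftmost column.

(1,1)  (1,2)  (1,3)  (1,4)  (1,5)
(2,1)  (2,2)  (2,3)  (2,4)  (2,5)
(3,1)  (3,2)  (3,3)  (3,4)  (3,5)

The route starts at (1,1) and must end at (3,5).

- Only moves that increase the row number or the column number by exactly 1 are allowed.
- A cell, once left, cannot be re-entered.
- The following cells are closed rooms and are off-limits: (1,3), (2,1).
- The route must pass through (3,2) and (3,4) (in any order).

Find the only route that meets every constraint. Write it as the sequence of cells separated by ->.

(1,1) -> (1,2) -> (2,2) -> (3,2) -> (3,3) -> (3,4) -> (3,5)

Moves only go right or down, so the column and row indices never decrease.
Route from (1,1): right 1 to (1,2), down 2 to (3,2), right 3 to (3,5) — 6 moves in all.
Check: all required cells visited.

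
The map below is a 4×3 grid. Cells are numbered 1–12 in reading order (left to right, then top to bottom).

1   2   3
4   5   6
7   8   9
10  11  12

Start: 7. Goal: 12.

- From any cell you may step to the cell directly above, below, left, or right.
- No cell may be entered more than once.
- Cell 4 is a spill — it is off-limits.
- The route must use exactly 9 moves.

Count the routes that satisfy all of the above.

Need simple routes of exactly 9 moves from 7 to 12 (Manhattan distance 3, so 3 moves are spent on a detour and 3 undoing it).
Enumerating: 7 10 11 8 5 2 3 6 9 12.
That gives 1 route.

1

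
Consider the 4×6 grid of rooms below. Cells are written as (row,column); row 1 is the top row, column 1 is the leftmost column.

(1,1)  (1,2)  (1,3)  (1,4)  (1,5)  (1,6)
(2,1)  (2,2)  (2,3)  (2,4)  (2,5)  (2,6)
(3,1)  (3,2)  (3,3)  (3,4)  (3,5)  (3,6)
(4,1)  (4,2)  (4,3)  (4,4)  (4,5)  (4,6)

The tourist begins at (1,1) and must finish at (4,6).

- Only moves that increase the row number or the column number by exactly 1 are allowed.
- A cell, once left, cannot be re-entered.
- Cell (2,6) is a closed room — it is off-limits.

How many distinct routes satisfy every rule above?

A right/down-only route from (1,1) to (4,6) makes exactly 3 down-moves and 5 right-moves in some order.
With no other constraints that would be C(8,3) = 56 routes.
Subtract routes through each blocked cell (inclusion–exclusion for overlaps): − through (2,6): 6 → 50.
That gives 50 routes.

50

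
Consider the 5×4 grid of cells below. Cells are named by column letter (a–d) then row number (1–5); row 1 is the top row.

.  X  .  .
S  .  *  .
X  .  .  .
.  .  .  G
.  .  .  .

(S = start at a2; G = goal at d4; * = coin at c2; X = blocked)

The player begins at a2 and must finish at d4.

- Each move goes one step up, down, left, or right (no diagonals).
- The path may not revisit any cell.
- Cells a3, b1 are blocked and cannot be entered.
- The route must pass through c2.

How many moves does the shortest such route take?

Any route passes through c2 somewhere between a2 and d4. Summing Manhattan distances along the two legs (a2 → c2 → d4) gives a lower bound of 2 + 3 = 5 moves.
A route of 5 moves achieves this: a2 → b2 → c2 → c3 → c4 → d4.
Since 5 matches the lower bound, it is optimal.

5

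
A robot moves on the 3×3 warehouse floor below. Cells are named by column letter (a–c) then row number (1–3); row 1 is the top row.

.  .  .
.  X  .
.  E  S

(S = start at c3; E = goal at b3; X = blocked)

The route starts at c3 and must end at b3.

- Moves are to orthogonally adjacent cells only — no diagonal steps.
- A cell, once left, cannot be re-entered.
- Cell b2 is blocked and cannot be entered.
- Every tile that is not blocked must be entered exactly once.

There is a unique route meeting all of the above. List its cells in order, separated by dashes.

c3 - c2 - c1 - b1 - a1 - a2 - a3 - b3

Need to visit all 8 open cells exactly once, starting at c3 and ending at b3.
Cell c1 has only two open neighbours (c2 and b1), so the path must pass straight through it: one of those is the cell it's entered from and the other is where it exits.
Route from c3: up 2 to c1, left 2 to a1, down 2 to a3, right 1 to b3 — 7 moves in all.
Check: all 8 open cells covered.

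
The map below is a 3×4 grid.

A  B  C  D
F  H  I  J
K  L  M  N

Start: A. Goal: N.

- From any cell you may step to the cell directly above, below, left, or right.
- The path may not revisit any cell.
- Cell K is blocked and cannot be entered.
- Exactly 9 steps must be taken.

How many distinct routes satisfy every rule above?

4

Need simple routes of exactly 9 moves from A to N (Manhattan distance 5, so 2 moves are spent on a detour and 2 undoing it).
Enumerating: A F H B C D J I M N | A F H L M I C D J N | A B H L M I C D J N | A B C D J I H L M N.
That gives 4 routes.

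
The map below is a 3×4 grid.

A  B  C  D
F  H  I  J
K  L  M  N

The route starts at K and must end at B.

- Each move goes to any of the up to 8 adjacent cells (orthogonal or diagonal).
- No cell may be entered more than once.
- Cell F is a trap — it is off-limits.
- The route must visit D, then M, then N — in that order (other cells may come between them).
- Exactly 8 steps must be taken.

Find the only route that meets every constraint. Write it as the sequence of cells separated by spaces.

The waypoints must appear in the order D, M, N, with no cell reused.
Route from K: 2× up-right (reaching C), right to D, down to J, down-left to M, right to N, 2× up-left (reaching B) — 8 moves in all.
Check: order respected (D at step 3, M at step 5, N at step 6); 8 moves as required.

K H C D J M N I B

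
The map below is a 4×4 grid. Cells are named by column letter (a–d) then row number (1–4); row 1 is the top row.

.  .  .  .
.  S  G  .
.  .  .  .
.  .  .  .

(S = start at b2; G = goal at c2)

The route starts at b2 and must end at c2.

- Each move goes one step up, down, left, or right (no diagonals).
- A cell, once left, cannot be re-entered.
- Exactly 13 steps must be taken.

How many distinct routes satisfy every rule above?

Need simple routes of exactly 13 moves from b2 to c2 (Manhattan distance 1, so 6 moves are spent on a detour and 6 undoing it).
Branch systematically from the start, pruning whenever the remaining move budget drops below the Manhattan distance to c2 or differs from it in parity. Grouping the completions by first move — via b1: 8; via b3: 4; via a2: 2 (no valid completion starts via c2) — and summing: 8 + 4 + 2 = 14.
That gives 14 routes.

14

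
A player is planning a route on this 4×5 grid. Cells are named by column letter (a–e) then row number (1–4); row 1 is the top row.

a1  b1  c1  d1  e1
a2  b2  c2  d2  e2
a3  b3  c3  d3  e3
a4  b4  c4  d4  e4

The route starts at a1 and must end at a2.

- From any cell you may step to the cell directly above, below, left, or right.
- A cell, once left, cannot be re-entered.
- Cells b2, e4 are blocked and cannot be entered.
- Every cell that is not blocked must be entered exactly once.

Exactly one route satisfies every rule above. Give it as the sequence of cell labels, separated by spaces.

a1 b1 c1 c2 d2 d1 e1 e2 e3 d3 d4 c4 c3 b3 b4 a4 a3 a2

Need to visit all 18 open cells exactly once, starting at a1 and ending at a2.
Route from a1: right 2 to c1, down 1 to c2, right 1 to d2, up 1 to d1, right 1 to e1, down 2 to e3, left 1 to d3, down 1 to d4, left 1 to c4, up 1 to c3, left 1 to b3, down 1 to b4, left 1 to a4, up 2 to a2 — 17 moves in all.
Check: all 18 open cells covered.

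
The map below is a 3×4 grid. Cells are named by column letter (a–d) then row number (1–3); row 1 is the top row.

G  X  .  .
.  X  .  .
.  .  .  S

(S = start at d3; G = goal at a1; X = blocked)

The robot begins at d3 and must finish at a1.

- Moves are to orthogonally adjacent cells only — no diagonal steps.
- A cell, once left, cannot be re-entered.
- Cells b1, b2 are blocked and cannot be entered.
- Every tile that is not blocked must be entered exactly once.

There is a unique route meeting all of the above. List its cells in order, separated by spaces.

d3 d2 d1 c1 c2 c3 b3 a3 a2 a1

Need to visit all 10 open cells exactly once, starting at d3 and ending at a1.
Cell d1 has only two open neighbours (d2 and c1), so the path must pass straight through it: one of those is the cell it's entered from and the other is where it exits.
Route from d3: up 2 to d1, left 1 to c1, down 2 to c3, left 2 to a3, up 2 to a1 — 9 moves in all.
Check: all 10 open cells covered.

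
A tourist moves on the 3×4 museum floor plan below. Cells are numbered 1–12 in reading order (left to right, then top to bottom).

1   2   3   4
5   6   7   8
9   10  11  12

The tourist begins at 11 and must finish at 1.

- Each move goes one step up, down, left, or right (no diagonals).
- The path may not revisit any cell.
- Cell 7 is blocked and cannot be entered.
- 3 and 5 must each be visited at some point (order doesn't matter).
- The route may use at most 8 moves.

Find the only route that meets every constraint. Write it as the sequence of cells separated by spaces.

Any route must reach 3 and 5 and still end at 1 within 8 moves, so the order of the required stops is forced.
Route from 11: right to 12, 2× up (reaching 4), 2× left (reaching 2), down to 6, left to 5, up to 1 — 8 moves in all.
Check: all required cells visited; 8 ≤ 8 moves.

11 12 8 4 3 2 6 5 1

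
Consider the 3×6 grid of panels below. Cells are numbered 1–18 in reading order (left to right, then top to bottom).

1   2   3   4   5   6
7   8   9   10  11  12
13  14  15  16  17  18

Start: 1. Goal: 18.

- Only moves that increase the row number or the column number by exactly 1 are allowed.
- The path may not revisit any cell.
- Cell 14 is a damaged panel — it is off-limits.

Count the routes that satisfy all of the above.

18

A right/down-only route from 1 to 18 makes exactly 2 down-moves and 5 right-moves in some order.
With no other constraints that would be C(7,2) = 21 routes.
Subtract routes through each blocked cell (inclusion–exclusion for overlaps): − through 14: 3 → 18.
That gives 18 routes.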